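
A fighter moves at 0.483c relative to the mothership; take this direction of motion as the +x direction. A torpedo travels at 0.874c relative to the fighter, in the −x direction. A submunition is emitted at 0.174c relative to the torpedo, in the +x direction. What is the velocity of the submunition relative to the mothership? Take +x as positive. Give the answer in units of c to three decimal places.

Apply u = (u' + v)/(1 + u'v/c²) successively, working outward toward the mothership.
Start: velocity of the fighter relative to the mothership = 0.4830c.
Compose with the torpedo (u' = -0.874 in the fighter frame): u_1 = (-0.874 + 0.483) / (1 + (-0.874)·0.483) = -0.3910/0.5779 = -0.6766.
Compose with the submunition (u' = 0.174 in the torpedo frame): u_2 = (0.174 + (-0.677)) / (1 + 0.174·(-0.677)) = -0.5026/0.8823 = -0.5697.

-0.570c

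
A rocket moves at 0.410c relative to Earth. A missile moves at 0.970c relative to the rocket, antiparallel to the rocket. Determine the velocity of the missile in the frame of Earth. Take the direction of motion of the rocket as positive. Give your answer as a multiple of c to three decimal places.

With v = 0.410 and u' = -0.970 (in units of c),
u = (u' + v)/(1 + u'v/c²):
u = (-0.970 + 0.410) / (1 + (-0.970)·0.410) = -0.5600/0.6023 = -0.9298

-0.930c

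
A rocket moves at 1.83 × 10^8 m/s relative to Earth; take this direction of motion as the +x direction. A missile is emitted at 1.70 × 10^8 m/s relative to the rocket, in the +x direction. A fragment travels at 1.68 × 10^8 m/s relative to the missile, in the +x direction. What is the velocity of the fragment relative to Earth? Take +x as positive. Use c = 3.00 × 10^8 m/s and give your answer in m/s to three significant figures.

Apply u = (u' + v)/(1 + u'v/c²) successively, working outward toward Earth.
(Dividing each given speed by c = 3.00 × 10^8 m/s to work in units of c.)
Start: velocity of the rocket relative to Earth = 0.6100c.
Compose with the missile (u' = 0.567 in the rocket frame): u_1 = (0.567 + 0.610) / (1 + 0.567·0.610) = 1.1767/1.3457 = 0.8744.
Compose with the fragment (u' = 0.560 in the missile frame): u_2 = (0.560 + 0.874) / (1 + 0.560·0.874) = 1.4344/1.4897 = 0.9629.
So u = 0.9629 × 3.00 × 10^8 m/s.

2.89 × 10^8 m/s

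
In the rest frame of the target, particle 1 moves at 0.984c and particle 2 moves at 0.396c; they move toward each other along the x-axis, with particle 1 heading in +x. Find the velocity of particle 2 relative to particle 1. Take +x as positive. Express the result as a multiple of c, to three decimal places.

-0.993c

β_A = 0.984, β_B = -0.396.
Transform to A's frame with the inverse velocity-addition law: u' = (u − v)/(1 − uv/c²), taking u = β_B and v = β_A.
u' = (-0.396 − 0.984) / (1 − (0.984)(-0.396)) = -1.3800/1.3897 = -0.9930.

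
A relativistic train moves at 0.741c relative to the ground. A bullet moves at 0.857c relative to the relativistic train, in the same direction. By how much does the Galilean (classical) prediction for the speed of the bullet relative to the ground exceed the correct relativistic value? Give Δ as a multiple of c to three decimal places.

Δ = 0.621c

Galilean: u_cl = 0.857 + 0.741 = 1.5980.
Relativistic: u_rel = (0.857 + 0.741) / (1 + 0.857·0.741) = 1.5980/1.6350 = 0.9773.
Δ = 1.5980 − 0.9773 = 0.6207.
(The classical prediction exceeds c; the relativistic result does not.)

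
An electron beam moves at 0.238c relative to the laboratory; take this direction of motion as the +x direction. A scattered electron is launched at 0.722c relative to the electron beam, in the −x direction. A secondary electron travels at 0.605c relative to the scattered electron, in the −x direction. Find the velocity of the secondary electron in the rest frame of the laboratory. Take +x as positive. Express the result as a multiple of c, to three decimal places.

Apply u = (u' + v)/(1 + u'v/c²) successively, working outward toward the laboratory.
Start: velocity of the electron beam relative to the laboratory = 0.2380c.
Compose with the scattered electron (u' = -0.722 in the electron beam frame): u_1 = (-0.722 + 0.238) / (1 + (-0.722)·0.238) = -0.4840/0.8282 = -0.5844.
Compose with the secondary electron (u' = -0.605 in the scattered electron frame): u_2 = (-0.605 + (-0.584)) / (1 + (-0.605)·(-0.584)) = -1.1894/1.3536 = -0.8787.

-0.879c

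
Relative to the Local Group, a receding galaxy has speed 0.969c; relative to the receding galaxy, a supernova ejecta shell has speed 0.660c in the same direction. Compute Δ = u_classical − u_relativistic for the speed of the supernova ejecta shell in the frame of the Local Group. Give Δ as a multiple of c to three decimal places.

Δ = 0.635c

Galilean: u_cl = 0.660 + 0.969 = 1.6290.
Relativistic: u_rel = (0.660 + 0.969) / (1 + 0.660·0.969) = 1.6290/1.6395 = 0.9936.
Δ = 1.6290 − 0.9936 = 0.6354.
(The classical prediction exceeds c; the relativistic result does not.)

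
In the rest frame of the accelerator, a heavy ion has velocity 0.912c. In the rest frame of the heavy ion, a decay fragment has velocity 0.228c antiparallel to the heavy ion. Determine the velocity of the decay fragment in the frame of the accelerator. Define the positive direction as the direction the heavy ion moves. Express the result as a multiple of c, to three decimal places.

+0.864c

With v = 0.912 and u' = -0.228 (in units of c),
u = (u' + v)/(1 + u'v/c²):
u = (-0.228 + 0.912) / (1 + (-0.228)·0.912) = 0.6840/0.7921 = 0.8636
(Galilean addition would give +0.684c.)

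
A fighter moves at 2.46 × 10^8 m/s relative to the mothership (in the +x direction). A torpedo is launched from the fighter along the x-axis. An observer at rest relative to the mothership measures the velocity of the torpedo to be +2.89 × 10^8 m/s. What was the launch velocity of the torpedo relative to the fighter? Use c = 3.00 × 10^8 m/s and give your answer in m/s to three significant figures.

+2.05 × 10^8 m/s

v = 0.820c, u = 0.963c.
Invert the composition law: u' = (u − v)/(1 − uv/c²).
u' = (0.963 − 0.820) / (1 − (0.963)(0.820)) = 0.1433/0.2101 = 0.6823.
u' = 0.6823 × 3.00 × 10^8 m/s.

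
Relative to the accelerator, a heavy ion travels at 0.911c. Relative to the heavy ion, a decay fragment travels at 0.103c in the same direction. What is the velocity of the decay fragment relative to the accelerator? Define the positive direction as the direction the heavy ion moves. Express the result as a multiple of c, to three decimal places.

0.927c

With v = 0.911 and u' = 0.103 (in units of c),
u = (u' + v)/(1 + u'v/c²):
u = (0.103 + 0.911) / (1 + 0.103·0.911) = 1.0140/1.0938 = 0.9270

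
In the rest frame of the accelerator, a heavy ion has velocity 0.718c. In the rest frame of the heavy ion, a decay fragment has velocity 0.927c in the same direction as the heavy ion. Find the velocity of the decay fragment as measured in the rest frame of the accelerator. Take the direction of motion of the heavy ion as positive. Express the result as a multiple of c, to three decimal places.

0.988c

With v = 0.718 and u' = 0.927 (in units of c),
u = (u' + v)/(1 + u'v/c²):
u = (0.927 + 0.718) / (1 + 0.927·0.718) = 1.6450/1.6656 = 0.9876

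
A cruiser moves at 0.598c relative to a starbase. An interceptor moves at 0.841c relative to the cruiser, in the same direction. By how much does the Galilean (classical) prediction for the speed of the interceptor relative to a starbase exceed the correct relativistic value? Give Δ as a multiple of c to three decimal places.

Galilean: u_cl = 0.841 + 0.598 = 1.4390.
Relativistic: u_rel = (0.841 + 0.598) / (1 + 0.841·0.598) = 1.4390/1.5029 = 0.9575.
Δ = 1.4390 − 0.9575 = 0.4815.
(The classical prediction exceeds c; the relativistic result does not.)

Δ = 0.482c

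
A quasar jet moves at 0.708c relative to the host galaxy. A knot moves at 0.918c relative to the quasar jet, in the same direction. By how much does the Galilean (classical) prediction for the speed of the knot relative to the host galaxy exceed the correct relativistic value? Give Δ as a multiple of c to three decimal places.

Δ = 0.641c

Galilean: u_cl = 0.918 + 0.708 = 1.6260.
Relativistic: u_rel = (0.918 + 0.708) / (1 + 0.918·0.708) = 1.6260/1.6499 = 0.9855.
Δ = 1.6260 − 0.9855 = 0.6405.
(The classical prediction exceeds c; the relativistic result does not.)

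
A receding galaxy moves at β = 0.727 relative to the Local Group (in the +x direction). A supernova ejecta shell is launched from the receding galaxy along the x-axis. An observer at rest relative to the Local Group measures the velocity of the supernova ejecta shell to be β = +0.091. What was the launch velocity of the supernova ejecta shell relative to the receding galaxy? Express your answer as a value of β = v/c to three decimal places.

β = -0.681

Invert the composition law: u' = (u − v)/(1 − uv/c²).
u' = (0.091 − 0.727) / (1 − (0.091)(0.727)) = -0.6360/0.9338 = -0.6811.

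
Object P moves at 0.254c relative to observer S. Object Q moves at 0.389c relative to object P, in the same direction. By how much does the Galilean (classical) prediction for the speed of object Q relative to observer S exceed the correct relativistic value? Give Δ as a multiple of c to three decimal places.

Galilean: u_cl = 0.389 + 0.254 = 0.6430.
Relativistic: u_rel = (0.389 + 0.254) / (1 + 0.389·0.254) = 0.6430/1.0988 = 0.5852.
Δ = 0.6430 − 0.5852 = 0.0578.

Δ = 0.058c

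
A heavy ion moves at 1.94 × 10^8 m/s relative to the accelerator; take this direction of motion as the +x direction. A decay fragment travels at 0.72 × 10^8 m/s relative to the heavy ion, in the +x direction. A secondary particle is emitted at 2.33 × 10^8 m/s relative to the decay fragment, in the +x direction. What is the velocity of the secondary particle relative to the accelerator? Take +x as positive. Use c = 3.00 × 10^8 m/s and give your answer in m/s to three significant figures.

2.90 × 10^8 m/s

Apply u = (u' + v)/(1 + u'v/c²) successively, working outward toward the accelerator.
(Dividing each given speed by c = 3.00 × 10^8 m/s to work in units of c.)
Start: velocity of the heavy ion relative to the accelerator = 0.6467c.
Compose with the decay fragment (u' = 0.240 in the heavy ion frame): u_1 = (0.240 + 0.647) / (1 + 0.240·0.647) = 0.8867/1.1552 = 0.7675.
Compose with the secondary particle (u' = 0.777 in the decay fragment frame): u_2 = (0.777 + 0.768) / (1 + 0.777·0.768) = 1.5442/1.5961 = 0.9675.
So u = 0.9675 × 3.00 × 10^8 m/s.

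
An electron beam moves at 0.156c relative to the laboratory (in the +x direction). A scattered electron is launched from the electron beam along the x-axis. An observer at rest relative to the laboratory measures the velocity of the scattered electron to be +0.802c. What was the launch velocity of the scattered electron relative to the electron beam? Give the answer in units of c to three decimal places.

+0.738c

Invert the composition law: u' = (u − v)/(1 − uv/c²).
u' = (0.802 − 0.156) / (1 − (0.802)(0.156)) = 0.6460/0.8749 = 0.7384.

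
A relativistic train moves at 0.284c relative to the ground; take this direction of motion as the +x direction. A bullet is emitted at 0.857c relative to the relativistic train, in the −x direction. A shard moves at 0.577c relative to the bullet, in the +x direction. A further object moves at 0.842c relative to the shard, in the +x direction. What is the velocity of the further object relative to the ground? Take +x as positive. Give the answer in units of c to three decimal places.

Apply u = (u' + v)/(1 + u'v/c²) successively, working outward toward the ground.
Start: velocity of the relativistic train relative to the ground = 0.2840c.
Compose with the bullet (u' = -0.857 in the relativistic train frame): u_1 = (-0.857 + 0.284) / (1 + (-0.857)·0.284) = -0.5730/0.7566 = -0.7573.
Compose with the shard (u' = 0.577 in the bullet frame): u_2 = (0.577 + (-0.757)) / (1 + 0.577·(-0.757)) = -0.1803/0.5630 = -0.3203.
Compose with the further object (u' = 0.842 in the shard frame): u_3 = (0.842 + (-0.320)) / (1 + 0.842·(-0.320)) = 0.5217/0.7303 = 0.7144.

+0.714c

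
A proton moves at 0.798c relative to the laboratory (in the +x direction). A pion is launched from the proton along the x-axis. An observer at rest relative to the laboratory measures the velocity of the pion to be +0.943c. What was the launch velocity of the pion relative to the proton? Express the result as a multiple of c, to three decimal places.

+0.586c

Invert the composition law: u' = (u − v)/(1 − uv/c²).
u' = (0.943 − 0.798) / (1 − (0.943)(0.798)) = 0.1450/0.2475 = 0.5859.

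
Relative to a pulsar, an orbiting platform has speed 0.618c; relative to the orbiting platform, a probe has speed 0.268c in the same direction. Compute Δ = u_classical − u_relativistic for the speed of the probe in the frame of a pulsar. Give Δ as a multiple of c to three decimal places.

Δ = 0.126c

Galilean: u_cl = 0.268 + 0.618 = 0.8860.
Relativistic: u_rel = (0.268 + 0.618) / (1 + 0.268·0.618) = 0.8860/1.1656 = 0.7601.
Δ = 0.8860 − 0.7601 = 0.1259.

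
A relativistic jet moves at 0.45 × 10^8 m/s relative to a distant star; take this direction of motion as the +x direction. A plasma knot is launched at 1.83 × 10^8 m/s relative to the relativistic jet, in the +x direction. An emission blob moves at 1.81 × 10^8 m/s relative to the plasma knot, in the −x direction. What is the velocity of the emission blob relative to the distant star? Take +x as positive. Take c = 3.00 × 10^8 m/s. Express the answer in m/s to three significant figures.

+4.81 × 10^7 m/s

Apply u = (u' + v)/(1 + u'v/c²) successively, working outward toward the distant star.
(Dividing each given speed by c = 3.00 × 10^8 m/s to work in units of c.)
Start: velocity of the relativistic jet relative to the distant star = 0.1500c.
Compose with the plasma knot (u' = 0.610 in the relativistic jet frame): u_1 = (0.610 + 0.150) / (1 + 0.610·0.150) = 0.7600/1.0915 = 0.6963.
Compose with the emission blob (u' = -0.603 in the plasma knot frame): u_2 = (-0.603 + 0.696) / (1 + (-0.603)·0.696) = 0.0930/0.5799 = 0.1603.
So u = 0.1603 × 3.00 × 10^8 m/s.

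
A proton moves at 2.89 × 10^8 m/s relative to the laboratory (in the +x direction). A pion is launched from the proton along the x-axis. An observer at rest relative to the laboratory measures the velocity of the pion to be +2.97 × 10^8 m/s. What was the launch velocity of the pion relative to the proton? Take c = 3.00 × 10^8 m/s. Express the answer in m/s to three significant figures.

+1.73 × 10^8 m/s

v = 0.963c, u = 0.990c.
Invert the composition law: u' = (u − v)/(1 − uv/c²).
u' = (0.990 − 0.963) / (1 − (0.990)(0.963)) = 0.0267/0.0463 = 0.5760.
u' = 0.5760 × 3.00 × 10^8 m/s.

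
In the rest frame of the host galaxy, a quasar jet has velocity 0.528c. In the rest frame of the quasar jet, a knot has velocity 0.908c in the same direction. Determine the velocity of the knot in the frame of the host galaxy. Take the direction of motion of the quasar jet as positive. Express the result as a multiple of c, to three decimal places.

With v = 0.528 and u' = 0.908 (in units of c),
u = (u' + v)/(1 + u'v/c²):
u = (0.908 + 0.528) / (1 + 0.908·0.528) = 1.4360/1.4794 = 0.9706
(Galilean addition would give +1.436c, exceeding c.)

0.971c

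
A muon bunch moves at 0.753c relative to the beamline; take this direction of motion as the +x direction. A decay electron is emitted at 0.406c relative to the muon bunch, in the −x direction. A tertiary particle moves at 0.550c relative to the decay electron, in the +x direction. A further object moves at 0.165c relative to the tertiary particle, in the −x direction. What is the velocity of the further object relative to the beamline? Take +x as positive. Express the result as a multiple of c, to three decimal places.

Apply u = (u' + v)/(1 + u'v/c²) successively, working outward toward the beamline.
Start: velocity of the muon bunch relative to the beamline = 0.7530c.
Compose with the decay electron (u' = -0.406 in the muon bunch frame): u_1 = (-0.406 + 0.753) / (1 + (-0.406)·0.753) = 0.3470/0.6943 = 0.4998.
Compose with the tertiary particle (u' = 0.550 in the decay electron frame): u_2 = (0.550 + 0.500) / (1 + 0.550·0.500) = 1.0498/1.2749 = 0.8234.
Compose with the further object (u' = -0.165 in the tertiary particle frame): u_3 = (-0.165 + 0.823) / (1 + (-0.165)·0.823) = 0.6584/0.8641 = 0.7620.

+0.762c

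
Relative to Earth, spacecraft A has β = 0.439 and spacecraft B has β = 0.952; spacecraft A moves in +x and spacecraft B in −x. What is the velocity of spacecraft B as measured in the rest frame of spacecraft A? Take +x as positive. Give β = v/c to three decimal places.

β_A = 0.439, β_B = -0.952.
Transform to A's frame with the inverse velocity-addition law: u' = (u − v)/(1 − uv/c²), taking u = β_B and v = β_A.
u' = (-0.952 − 0.439) / (1 − (0.439)(-0.952)) = -1.3910/1.4179 = -0.9810.

β = -0.981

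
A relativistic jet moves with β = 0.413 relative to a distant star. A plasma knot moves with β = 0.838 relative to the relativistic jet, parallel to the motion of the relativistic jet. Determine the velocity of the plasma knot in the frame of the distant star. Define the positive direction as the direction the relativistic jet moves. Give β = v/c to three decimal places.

β = 0.929

With v = 0.413 and u' = 0.838 (in units of c),
u = (u' + v)/(1 + u'v/c²):
u = (0.838 + 0.413) / (1 + 0.838·0.413) = 1.2510/1.3461 = 0.9294
(Galilean addition would give +1.251c, exceeding c.)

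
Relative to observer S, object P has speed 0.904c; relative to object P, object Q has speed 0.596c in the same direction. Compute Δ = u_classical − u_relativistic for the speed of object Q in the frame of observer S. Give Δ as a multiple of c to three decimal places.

Δ = 0.525c

Galilean: u_cl = 0.596 + 0.904 = 1.5000.
Relativistic: u_rel = (0.596 + 0.904) / (1 + 0.596·0.904) = 1.5000/1.5388 = 0.9748.
Δ = 1.5000 − 0.9748 = 0.5252.
(The classical prediction exceeds c; the relativistic result does not.)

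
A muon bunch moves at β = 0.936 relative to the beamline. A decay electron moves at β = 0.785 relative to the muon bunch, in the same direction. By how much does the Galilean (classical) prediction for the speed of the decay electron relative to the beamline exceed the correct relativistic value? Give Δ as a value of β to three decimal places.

Δ = 0.729

Galilean: u_cl = 0.785 + 0.936 = 1.7210.
Relativistic: u_rel = (0.785 + 0.936) / (1 + 0.785·0.936) = 1.7210/1.7348 = 0.9921.
Δ = 1.7210 − 0.9921 = 0.7289.
(The classical prediction exceeds c; the relativistic result does not.)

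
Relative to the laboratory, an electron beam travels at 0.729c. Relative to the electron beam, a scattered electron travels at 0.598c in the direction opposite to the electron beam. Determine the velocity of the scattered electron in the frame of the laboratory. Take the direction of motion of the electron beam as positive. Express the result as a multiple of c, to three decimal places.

+0.232c

With v = 0.729 and u' = -0.598 (in units of c),
u = (u' + v)/(1 + u'v/c²):
u = (-0.598 + 0.729) / (1 + (-0.598)·0.729) = 0.1310/0.5641 = 0.2322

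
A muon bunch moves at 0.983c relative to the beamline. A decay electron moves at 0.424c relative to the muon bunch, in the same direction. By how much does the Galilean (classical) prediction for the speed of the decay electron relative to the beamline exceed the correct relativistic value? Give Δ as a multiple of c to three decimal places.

Galilean: u_cl = 0.424 + 0.983 = 1.4070.
Relativistic: u_rel = (0.424 + 0.983) / (1 + 0.424·0.983) = 1.4070/1.4168 = 0.9931.
Δ = 1.4070 − 0.9931 = 0.4139.
(The classical prediction exceeds c; the relativistic result does not.)

Δ = 0.414c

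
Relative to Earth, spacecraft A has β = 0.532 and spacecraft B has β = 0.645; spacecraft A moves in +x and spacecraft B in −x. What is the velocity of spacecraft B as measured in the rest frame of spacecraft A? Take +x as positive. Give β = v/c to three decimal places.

β_A = 0.532, β_B = -0.645.
Transform to A's frame with the inverse velocity-addition law: u' = (u − v)/(1 − uv/c²), taking u = β_B and v = β_A.
u' = (-0.645 − 0.532) / (1 − (0.532)(-0.645)) = -1.1770/1.3431 = -0.8763.

β = -0.876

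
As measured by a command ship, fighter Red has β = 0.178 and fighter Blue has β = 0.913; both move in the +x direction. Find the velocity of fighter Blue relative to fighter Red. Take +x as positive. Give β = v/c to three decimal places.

β_A = 0.178, β_B = 0.913.
Transform to A's frame with the inverse velocity-addition law: u' = (u − v)/(1 − uv/c²), taking u = β_B and v = β_A.
u' = (0.913 − 0.178) / (1 − (0.178)(0.913)) = 0.7350/0.8375 = 0.8776.

β = +0.878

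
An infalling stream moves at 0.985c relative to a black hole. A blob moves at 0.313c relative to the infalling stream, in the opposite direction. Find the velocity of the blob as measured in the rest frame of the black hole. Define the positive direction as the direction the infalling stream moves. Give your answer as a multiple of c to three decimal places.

+0.972c

With v = 0.985 and u' = -0.313 (in units of c),
u = (u' + v)/(1 + u'v/c²):
u = (-0.313 + 0.985) / (1 + (-0.313)·0.985) = 0.6720/0.6917 = 0.9715
(Galilean addition would give +0.672c.)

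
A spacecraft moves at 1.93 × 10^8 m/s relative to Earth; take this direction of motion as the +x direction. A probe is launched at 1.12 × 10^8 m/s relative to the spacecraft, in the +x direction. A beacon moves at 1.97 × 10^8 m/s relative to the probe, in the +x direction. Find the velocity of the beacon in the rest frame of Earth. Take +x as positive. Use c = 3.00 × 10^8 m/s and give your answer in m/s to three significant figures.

2.88 × 10^8 m/s

Apply u = (u' + v)/(1 + u'v/c²) successively, working outward toward Earth.
(Dividing each given speed by c = 3.00 × 10^8 m/s to work in units of c.)
Start: velocity of the spacecraft relative to Earth = 0.6433c.
Compose with the probe (u' = 0.373 in the spacecraft frame): u_1 = (0.373 + 0.643) / (1 + 0.373·0.643) = 1.0167/1.2402 = 0.8198.
Compose with the beacon (u' = 0.657 in the probe frame): u_2 = (0.657 + 0.820) / (1 + 0.657·0.820) = 1.4764/1.5383 = 0.9598.
So u = 0.9598 × 3.00 × 10^8 m/s.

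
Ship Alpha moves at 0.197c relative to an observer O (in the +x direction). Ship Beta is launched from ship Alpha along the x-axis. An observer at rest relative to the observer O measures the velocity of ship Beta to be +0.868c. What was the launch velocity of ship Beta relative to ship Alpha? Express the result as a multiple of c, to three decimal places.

+0.809c

Invert the composition law: u' = (u − v)/(1 − uv/c²).
u' = (0.868 − 0.197) / (1 − (0.868)(0.197)) = 0.6710/0.8290 = 0.8094.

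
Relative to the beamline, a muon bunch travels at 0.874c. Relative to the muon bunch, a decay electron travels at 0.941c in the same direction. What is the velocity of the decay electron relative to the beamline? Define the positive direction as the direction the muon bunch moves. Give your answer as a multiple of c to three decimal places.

0.996c

With v = 0.874 and u' = 0.941 (in units of c),
u = (u' + v)/(1 + u'v/c²):
u = (0.941 + 0.874) / (1 + 0.941·0.874) = 1.8150/1.8224 = 0.9959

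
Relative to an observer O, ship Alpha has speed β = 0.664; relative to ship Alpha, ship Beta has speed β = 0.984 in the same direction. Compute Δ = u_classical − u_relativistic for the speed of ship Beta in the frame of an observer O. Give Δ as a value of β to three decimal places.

Δ = 0.651

Galilean: u_cl = 0.984 + 0.664 = 1.6480.
Relativistic: u_rel = (0.984 + 0.664) / (1 + 0.984·0.664) = 1.6480/1.6534 = 0.9967.
Δ = 1.6480 − 0.9967 = 0.6513.
(The classical prediction exceeds c; the relativistic result does not.)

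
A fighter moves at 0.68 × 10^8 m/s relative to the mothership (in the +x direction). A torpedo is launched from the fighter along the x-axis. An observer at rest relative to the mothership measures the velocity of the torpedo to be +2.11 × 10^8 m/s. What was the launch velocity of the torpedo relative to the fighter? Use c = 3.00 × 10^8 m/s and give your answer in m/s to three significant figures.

+1.70 × 10^8 m/s

v = 0.227c, u = 0.703c.
Invert the composition law: u' = (u − v)/(1 − uv/c²).
u' = (0.703 − 0.227) / (1 − (0.703)(0.227)) = 0.4767/0.8406 = 0.5671.
u' = 0.5671 × 3.00 × 10^8 m/s.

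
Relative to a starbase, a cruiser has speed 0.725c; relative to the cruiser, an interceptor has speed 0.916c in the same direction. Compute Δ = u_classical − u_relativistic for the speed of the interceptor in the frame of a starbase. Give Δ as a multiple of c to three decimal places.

Δ = 0.655c

Galilean: u_cl = 0.916 + 0.725 = 1.6410.
Relativistic: u_rel = (0.916 + 0.725) / (1 + 0.916·0.725) = 1.6410/1.6641 = 0.9861.
Δ = 1.6410 − 0.9861 = 0.6549.
(The classical prediction exceeds c; the relativistic result does not.)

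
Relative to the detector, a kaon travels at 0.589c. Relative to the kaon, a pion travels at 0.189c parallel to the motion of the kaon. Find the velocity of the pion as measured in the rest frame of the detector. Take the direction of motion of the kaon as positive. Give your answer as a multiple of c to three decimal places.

0.700c

With v = 0.589 and u' = 0.189 (in units of c),
u = (u' + v)/(1 + u'v/c²):
u = (0.189 + 0.589) / (1 + 0.189·0.589) = 0.7780/1.1113 = 0.7001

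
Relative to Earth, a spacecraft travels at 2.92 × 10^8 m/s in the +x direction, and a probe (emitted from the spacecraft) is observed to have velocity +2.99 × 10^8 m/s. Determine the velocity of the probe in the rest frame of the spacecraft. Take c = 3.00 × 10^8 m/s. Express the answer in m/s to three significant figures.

+2.34 × 10^8 m/s

v = 0.973c, u = 0.997c.
Invert the composition law: u' = (u − v)/(1 − uv/c²).
u' = (0.997 − 0.973) / (1 − (0.997)(0.973)) = 0.0233/0.0299 = 0.7801.
u' = 0.7801 × 3.00 × 10^8 m/s.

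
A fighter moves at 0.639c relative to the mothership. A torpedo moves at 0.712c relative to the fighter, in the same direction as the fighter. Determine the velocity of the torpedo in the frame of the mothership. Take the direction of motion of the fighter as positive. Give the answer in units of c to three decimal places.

0.929c

With v = 0.639 and u' = 0.712 (in units of c),
u = (u' + v)/(1 + u'v/c²):
u = (0.712 + 0.639) / (1 + 0.712·0.639) = 1.3510/1.4550 = 0.9285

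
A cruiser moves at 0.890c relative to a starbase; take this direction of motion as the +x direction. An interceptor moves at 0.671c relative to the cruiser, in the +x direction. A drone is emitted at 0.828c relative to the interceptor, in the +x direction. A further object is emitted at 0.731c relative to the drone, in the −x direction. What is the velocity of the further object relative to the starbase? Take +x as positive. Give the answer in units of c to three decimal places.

Apply u = (u' + v)/(1 + u'v/c²) successively, working outward toward the starbase.
Start: velocity of the cruiser relative to the starbase = 0.8900c.
Compose with the interceptor (u' = 0.671 in the cruiser frame): u_1 = (0.671 + 0.890) / (1 + 0.671·0.890) = 1.5610/1.5972 = 0.9773.
Compose with the drone (u' = 0.828 in the interceptor frame): u_2 = (0.828 + 0.977) / (1 + 0.828·0.977) = 1.8053/1.8092 = 0.9978.
Compose with the further object (u' = -0.731 in the drone frame): u_3 = (-0.731 + 0.998) / (1 + (-0.731)·0.998) = 0.2668/0.2706 = 0.9862.

+0.986c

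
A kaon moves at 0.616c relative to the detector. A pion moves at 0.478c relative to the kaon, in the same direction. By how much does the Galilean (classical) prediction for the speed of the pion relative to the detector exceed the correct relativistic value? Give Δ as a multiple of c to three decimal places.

Galilean: u_cl = 0.478 + 0.616 = 1.0940.
Relativistic: u_rel = (0.478 + 0.616) / (1 + 0.478·0.616) = 1.0940/1.2944 = 0.8451.
Δ = 1.0940 − 0.8451 = 0.2489.
(The classical prediction exceeds c; the relativistic result does not.)

Δ = 0.249c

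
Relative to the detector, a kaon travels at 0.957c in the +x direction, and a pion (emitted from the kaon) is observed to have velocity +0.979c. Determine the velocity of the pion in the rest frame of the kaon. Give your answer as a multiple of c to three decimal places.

Invert the composition law: u' = (u − v)/(1 − uv/c²).
u' = (0.979 − 0.957) / (1 − (0.979)(0.957)) = 0.0220/0.0631 = 0.3487.

+0.349c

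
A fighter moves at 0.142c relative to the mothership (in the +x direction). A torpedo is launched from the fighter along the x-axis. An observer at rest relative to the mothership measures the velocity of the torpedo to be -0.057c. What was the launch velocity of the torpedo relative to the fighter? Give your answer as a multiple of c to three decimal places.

Invert the composition law: u' = (u − v)/(1 − uv/c²).
u' = (-0.057 − 0.142) / (1 − (-0.057)(0.142)) = -0.1990/1.0081 = -0.1974.

-0.197c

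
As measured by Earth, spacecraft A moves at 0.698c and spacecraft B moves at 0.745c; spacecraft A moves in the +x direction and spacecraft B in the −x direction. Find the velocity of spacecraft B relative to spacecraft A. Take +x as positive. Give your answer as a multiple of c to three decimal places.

-0.949c

β_A = 0.698, β_B = -0.745.
Transform to A's frame with the inverse velocity-addition law: u' = (u − v)/(1 − uv/c²), taking u = β_B and v = β_A.
u' = (-0.745 − 0.698) / (1 − (0.698)(-0.745)) = -1.4430/1.5200 = -0.9493.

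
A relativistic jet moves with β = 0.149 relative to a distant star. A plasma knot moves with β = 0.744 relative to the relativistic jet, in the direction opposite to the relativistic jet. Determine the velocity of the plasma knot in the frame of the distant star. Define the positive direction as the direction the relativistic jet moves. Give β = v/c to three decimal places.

β = -0.669

With v = 0.149 and u' = -0.744 (in units of c),
u = (u' + v)/(1 + u'v/c²):
u = (-0.744 + 0.149) / (1 + (-0.744)·0.149) = -0.5950/0.8891 = -0.6692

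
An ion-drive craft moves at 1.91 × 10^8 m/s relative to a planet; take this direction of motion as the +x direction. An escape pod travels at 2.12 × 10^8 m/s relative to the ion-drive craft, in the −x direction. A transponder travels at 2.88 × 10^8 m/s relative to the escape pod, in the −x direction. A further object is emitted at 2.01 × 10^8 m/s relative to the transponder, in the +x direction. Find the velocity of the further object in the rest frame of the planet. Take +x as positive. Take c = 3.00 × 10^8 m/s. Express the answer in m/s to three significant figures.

Apply u = (u' + v)/(1 + u'v/c²) successively, working outward toward the planet.
(Dividing each given speed by c = 3.00 × 10^8 m/s to work in units of c.)
Start: velocity of the ion-drive craft relative to the planet = 0.6367c.
Compose with the escape pod (u' = -0.707 in the ion-drive craft frame): u_1 = (-0.707 + 0.637) / (1 + (-0.707)·0.637) = -0.0700/0.5501 = -0.1273.
Compose with the transponder (u' = -0.960 in the escape pod frame): u_2 = (-0.960 + (-0.127)) / (1 + (-0.960)·(-0.127)) = -1.0873/1.1222 = -0.9689.
Compose with the further object (u' = 0.670 in the transponder frame): u_3 = (0.670 + (-0.969)) / (1 + 0.670·(-0.969)) = -0.2989/0.3508 = -0.8519.
So u = -0.8519 × 3.00 × 10^8 m/s.

-2.56 × 10^8 m/s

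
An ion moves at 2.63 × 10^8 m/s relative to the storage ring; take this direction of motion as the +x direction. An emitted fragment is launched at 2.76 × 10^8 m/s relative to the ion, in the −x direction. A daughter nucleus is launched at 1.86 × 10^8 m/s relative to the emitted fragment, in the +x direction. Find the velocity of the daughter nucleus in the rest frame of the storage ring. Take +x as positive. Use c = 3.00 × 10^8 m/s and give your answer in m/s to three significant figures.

+1.38 × 10^8 m/s

Apply u = (u' + v)/(1 + u'v/c²) successively, working outward toward the storage ring.
(Dividing each given speed by c = 3.00 × 10^8 m/s to work in units of c.)
Start: velocity of the ion relative to the storage ring = 0.8767c.
Compose with the emitted fragment (u' = -0.920 in the ion frame): u_1 = (-0.920 + 0.877) / (1 + (-0.920)·0.877) = -0.0433/0.1935 = -0.2240.
Compose with the daughter nucleus (u' = 0.620 in the emitted fragment frame): u_2 = (0.620 + (-0.224)) / (1 + 0.620·(-0.224)) = 0.3960/0.8611 = 0.4599.
So u = 0.4599 × 3.00 × 10^8 m/s.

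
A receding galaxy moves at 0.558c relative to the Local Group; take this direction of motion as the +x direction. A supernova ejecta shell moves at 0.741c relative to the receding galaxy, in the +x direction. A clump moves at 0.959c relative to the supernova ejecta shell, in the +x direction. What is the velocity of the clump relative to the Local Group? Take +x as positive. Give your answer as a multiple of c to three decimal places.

0.998c

Apply u = (u' + v)/(1 + u'v/c²) successively, working outward toward the Local Group.
Start: velocity of the receding galaxy relative to the Local Group = 0.5580c.
Compose with the supernova ejecta shell (u' = 0.741 in the receding galaxy frame): u_1 = (0.741 + 0.558) / (1 + 0.741·0.558) = 1.2990/1.4135 = 0.9190.
Compose with the clump (u' = 0.959 in the supernova ejecta shell frame): u_2 = (0.959 + 0.919) / (1 + 0.959·0.919) = 1.8780/1.8813 = 0.9982.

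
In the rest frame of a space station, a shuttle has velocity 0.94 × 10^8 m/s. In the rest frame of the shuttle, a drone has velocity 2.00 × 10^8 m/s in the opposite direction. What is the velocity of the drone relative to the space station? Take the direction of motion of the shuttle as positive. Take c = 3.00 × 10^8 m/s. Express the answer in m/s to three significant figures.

-1.34 × 10^8 m/s

In units of c (dividing by 3.00 × 10^8 m/s): v = 0.313, u' = -0.667.
u = (u' + v)/(1 + u'v/c²):
u = (-0.667 + 0.313) / (1 + (-0.667)·0.313) = -0.3533/0.7911 = -0.4466
(Galilean addition would give -0.353c.)
Converting back: u = -0.4466 × 3.00 × 10^8 m/s.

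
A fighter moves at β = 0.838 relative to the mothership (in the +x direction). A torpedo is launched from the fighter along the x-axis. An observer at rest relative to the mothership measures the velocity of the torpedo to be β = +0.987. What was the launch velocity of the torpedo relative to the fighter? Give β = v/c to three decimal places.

β = +0.862

Invert the composition law: u' = (u − v)/(1 − uv/c²).
u' = (0.987 − 0.838) / (1 − (0.987)(0.838)) = 0.1490/0.1729 = 0.8618.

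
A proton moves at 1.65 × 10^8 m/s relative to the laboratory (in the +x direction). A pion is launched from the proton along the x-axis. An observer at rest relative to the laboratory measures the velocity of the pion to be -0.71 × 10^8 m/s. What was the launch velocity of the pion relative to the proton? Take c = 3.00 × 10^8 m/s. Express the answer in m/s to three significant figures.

-2.09 × 10^8 m/s

v = 0.550c, u = -0.237c.
Invert the composition law: u' = (u − v)/(1 − uv/c²).
u' = (-0.237 − 0.550) / (1 − (-0.237)(0.550)) = -0.7867/1.1302 = -0.6961.
u' = -0.6961 × 3.00 × 10^8 m/s.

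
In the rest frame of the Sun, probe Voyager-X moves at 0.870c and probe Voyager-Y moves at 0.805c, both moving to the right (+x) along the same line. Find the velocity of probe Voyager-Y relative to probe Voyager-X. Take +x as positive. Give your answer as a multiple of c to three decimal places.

β_A = 0.870, β_B = 0.805.
Transform to A's frame with the inverse velocity-addition law: u' = (u − v)/(1 − uv/c²), taking u = β_B and v = β_A.
u' = (0.805 − 0.870) / (1 − (0.870)(0.805)) = -0.0650/0.2997 = -0.2169.

-0.217c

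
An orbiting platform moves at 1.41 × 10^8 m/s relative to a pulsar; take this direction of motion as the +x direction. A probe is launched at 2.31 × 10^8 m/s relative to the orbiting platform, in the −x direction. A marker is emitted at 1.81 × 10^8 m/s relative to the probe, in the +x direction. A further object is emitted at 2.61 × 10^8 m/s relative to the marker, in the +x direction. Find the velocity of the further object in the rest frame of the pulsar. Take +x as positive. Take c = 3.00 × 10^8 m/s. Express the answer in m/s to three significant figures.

+2.73 × 10^8 m/s

Apply u = (u' + v)/(1 + u'v/c²) successively, working outward toward the pulsar.
(Dividing each given speed by c = 3.00 × 10^8 m/s to work in units of c.)
Start: velocity of the orbiting platform relative to the pulsar = 0.4700c.
Compose with the probe (u' = -0.770 in the orbiting platform frame): u_1 = (-0.770 + 0.470) / (1 + (-0.770)·0.470) = -0.3000/0.6381 = -0.4701.
Compose with the marker (u' = 0.603 in the probe frame): u_2 = (0.603 + (-0.470)) / (1 + 0.603·(-0.470)) = 0.1332/0.7163 = 0.1859.
Compose with the further object (u' = 0.870 in the marker frame): u_3 = (0.870 + 0.186) / (1 + 0.870·0.186) = 1.0559/1.1618 = 0.9089.
So u = 0.9089 × 3.00 × 10^8 m/s.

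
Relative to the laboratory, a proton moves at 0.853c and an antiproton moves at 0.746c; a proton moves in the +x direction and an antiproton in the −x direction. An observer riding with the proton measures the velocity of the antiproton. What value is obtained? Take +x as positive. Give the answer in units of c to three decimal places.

β_A = 0.853, β_B = -0.746.
Transform to A's frame with the inverse velocity-addition law: u' = (u − v)/(1 − uv/c²), taking u = β_B and v = β_A.
u' = (-0.746 − 0.853) / (1 − (0.853)(-0.746)) = -1.5990/1.6363 = -0.9772.

-0.977c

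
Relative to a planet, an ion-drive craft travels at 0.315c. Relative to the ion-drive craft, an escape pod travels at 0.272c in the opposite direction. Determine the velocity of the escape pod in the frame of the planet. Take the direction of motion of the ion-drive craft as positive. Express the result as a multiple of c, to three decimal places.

With v = 0.315 and u' = -0.272 (in units of c),
u = (u' + v)/(1 + u'v/c²):
u = (-0.272 + 0.315) / (1 + (-0.272)·0.315) = 0.0430/0.9143 = 0.0470

+0.047c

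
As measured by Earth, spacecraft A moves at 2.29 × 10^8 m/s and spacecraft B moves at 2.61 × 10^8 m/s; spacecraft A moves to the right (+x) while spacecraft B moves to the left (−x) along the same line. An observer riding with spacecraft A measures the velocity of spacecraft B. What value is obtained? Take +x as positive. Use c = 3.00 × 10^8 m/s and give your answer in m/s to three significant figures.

β_A = 0.763, β_B = -0.870 (dividing each by c = 3.00 × 10^8 m/s).
Transform to A's frame with the inverse velocity-addition law: u' = (u − v)/(1 − uv/c²), taking u = β_B and v = β_A.
u' = (-0.870 − 0.763) / (1 − (0.763)(-0.870)) = -1.6333/1.6641 = -0.9815.
u' = -0.9815 × 3.00 × 10^8 m/s.

-2.94 × 10^8 m/s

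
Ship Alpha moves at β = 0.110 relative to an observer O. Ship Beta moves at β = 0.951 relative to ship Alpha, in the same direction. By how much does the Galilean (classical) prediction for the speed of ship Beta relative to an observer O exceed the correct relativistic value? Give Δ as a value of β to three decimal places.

Δ = 0.100

Galilean: u_cl = 0.951 + 0.110 = 1.0610.
Relativistic: u_rel = (0.951 + 0.110) / (1 + 0.951·0.110) = 1.0610/1.1046 = 0.9605.
Δ = 1.0610 − 0.9605 = 0.1005.
(The classical prediction exceeds c; the relativistic result does not.)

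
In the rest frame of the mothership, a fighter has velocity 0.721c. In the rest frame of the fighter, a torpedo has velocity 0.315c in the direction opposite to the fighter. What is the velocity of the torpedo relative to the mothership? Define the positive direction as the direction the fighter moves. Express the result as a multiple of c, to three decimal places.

With v = 0.721 and u' = -0.315 (in units of c),
u = (u' + v)/(1 + u'v/c²):
u = (-0.315 + 0.721) / (1 + (-0.315)·0.721) = 0.4060/0.7729 = 0.5253

+0.525c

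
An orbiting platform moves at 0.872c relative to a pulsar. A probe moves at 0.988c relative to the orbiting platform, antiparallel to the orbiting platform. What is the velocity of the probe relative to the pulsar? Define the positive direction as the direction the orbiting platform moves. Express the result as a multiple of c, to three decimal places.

-0.838c

With v = 0.872 and u' = -0.988 (in units of c),
u = (u' + v)/(1 + u'v/c²):
u = (-0.988 + 0.872) / (1 + (-0.988)·0.872) = -0.1160/0.1385 = -0.8378
(Galilean addition would give -0.116c.)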